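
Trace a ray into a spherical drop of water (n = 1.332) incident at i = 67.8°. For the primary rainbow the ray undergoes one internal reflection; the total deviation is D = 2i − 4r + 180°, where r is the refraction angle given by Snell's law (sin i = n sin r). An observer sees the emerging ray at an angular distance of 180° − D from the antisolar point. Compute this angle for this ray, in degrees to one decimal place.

sin r = sin 67.8° / 1.332 = 0.9259/1.332 = 0.6951; r = 44.04°.
D = 2·67.8° − 4·44.04° + 180° = 135.60° − 176.14° + 180° = 139.46°.
Angle from antisolar point = 180° − D = 40.54°.

40.5°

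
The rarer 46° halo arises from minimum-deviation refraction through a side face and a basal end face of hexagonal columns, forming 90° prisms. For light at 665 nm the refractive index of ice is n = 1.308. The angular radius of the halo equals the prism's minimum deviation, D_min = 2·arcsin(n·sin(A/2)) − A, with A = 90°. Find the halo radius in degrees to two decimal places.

45.31°

n·sin(A/2) = 1.308 × sin 45° = 1.308 × 0.7071 = 0.9249.
D_min = 2·arcsin(0.9249) − 90° = 2 × 67.653° − 90° = 45.305°.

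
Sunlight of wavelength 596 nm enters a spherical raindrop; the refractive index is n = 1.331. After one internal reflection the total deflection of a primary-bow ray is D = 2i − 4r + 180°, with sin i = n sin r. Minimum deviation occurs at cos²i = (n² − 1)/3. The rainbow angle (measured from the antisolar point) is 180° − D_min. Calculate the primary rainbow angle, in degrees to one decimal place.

42.4°

cos²i = (1.77156 − 1)/3 = 0.25719; i = arccos(0.50714) = 59.527°.
sin r = sin 59.527°/1.331 = 0.64753; r = 40.356°.
D_min = 2·59.527° − 4·40.356° + 180° = 137.630°.
Rainbow angle = 180° − D_min = 42.370°.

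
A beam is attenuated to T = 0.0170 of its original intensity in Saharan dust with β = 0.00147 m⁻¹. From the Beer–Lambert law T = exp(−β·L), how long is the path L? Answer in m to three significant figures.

2770 m

Beer–Lambert: T = exp(−βL) ⇒ L = −ln(T)/β = −ln(0.0170)/0.00147 = 4.0745/0.00147 = 2772 m.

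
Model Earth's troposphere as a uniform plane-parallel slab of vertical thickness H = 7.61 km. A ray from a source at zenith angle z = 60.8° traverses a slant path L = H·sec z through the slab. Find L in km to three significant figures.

15.6 km

sec z = 1/cos 60.8° = 2.0498.
L = 7.61 × 2.0498 = 15.599 km.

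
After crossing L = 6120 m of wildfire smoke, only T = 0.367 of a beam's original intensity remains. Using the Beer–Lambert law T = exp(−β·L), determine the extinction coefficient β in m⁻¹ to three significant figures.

0.000164 m⁻¹

Beer–Lambert: T = exp(−βL) ⇒ β = −ln(T)/L = −ln(0.367)/6120 = 1.0024/6120 = 0.0001638 m⁻¹.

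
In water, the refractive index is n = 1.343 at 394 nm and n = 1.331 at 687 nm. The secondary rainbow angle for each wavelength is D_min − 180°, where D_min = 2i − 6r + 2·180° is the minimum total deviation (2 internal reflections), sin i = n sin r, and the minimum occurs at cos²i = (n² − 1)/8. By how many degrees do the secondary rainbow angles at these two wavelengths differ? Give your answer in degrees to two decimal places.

3.11°

At 394 nm (n = 1.343): cos²i = 0.10046 → i = 71.522°, r = 44.928°, D_min = 233.478°, rainbow angle = 53.478°.
At 687 nm (n = 1.331): cos²i = 0.09645 → i = 71.907°, r = 45.575°, D_min = 230.365°, rainbow angle = 50.365°.
Angular width = |53.478° − 50.365°| = 3.113°.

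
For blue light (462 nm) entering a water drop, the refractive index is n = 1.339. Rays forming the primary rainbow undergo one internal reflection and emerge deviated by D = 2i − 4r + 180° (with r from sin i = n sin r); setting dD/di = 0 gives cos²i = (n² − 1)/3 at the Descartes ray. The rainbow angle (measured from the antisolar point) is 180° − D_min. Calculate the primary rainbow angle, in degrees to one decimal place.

41.2°

cos²i = (1.79292 − 1)/3 = 0.26431; i = arccos(0.51411) = 59.062°.
sin r = sin 59.062°/1.339 = 0.64057; r = 39.834°.
D_min = 2·59.062° − 4·39.834° + 180° = 138.786°.
Rainbow angle = 180° − D_min = 41.214°.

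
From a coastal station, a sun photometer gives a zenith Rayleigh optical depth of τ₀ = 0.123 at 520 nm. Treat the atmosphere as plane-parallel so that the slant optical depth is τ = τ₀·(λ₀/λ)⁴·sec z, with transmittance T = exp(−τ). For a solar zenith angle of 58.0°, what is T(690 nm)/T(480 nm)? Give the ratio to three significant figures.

1.28

Airmass: sec 58.0° = 1.8871.
τ(690 nm) = 0.123 × (520/690)⁴ × 1.8871 = 0.123 × 0.3226 × 1.8871 = 0.0749.
τ(480 nm) = 0.123 × (520/480)⁴ × 1.8871 = 0.123 × 1.3774 × 1.8871 = 0.3197.
T(690)/T(480) = exp(τ_B − τ_A) = exp(0.2448) = 1.2774.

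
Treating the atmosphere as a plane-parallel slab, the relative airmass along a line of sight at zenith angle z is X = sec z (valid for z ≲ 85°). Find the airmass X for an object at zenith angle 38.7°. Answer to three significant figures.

1.28

X = sec z = 1/cos 38.7° = 1/0.7804 = 1.2813.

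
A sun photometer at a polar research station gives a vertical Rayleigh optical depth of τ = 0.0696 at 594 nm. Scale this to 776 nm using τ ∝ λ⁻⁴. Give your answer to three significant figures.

τ(776 nm) = τ(594 nm) × (594/776)⁴ = 0.0696 × (0.7655)⁴ = 0.0696 × 0.3433 = 0.0239.

0.0239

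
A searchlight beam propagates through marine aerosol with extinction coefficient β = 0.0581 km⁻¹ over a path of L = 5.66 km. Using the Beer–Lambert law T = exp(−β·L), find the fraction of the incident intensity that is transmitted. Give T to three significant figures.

τ = β·L = 0.0581 × 5.66 = 0.3288.
T = exp(−0.3288) = 0.7198.

0.720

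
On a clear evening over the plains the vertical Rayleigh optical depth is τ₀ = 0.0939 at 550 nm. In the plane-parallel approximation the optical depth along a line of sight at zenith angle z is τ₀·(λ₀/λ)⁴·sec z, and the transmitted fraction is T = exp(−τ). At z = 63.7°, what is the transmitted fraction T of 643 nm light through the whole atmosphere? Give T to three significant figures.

sec 63.7° = 2.2570.
τ = 0.0939 × (550/643)⁴ × 2.2570 = 0.0939 × 0.5353 × 2.2570 = 0.1134.
T = exp(−0.1134) = 0.8928.

0.893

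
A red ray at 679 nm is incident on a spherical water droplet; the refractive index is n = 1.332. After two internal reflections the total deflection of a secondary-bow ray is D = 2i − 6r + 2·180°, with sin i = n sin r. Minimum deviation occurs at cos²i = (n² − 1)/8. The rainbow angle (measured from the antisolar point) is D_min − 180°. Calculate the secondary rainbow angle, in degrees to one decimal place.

50.6°

cos²i = (1.77422 − 1)/8 = 0.09678; i = arccos(0.31109) = 71.875°.
sin r = sin 71.875°/1.332 = 0.71350; r = 45.520°.
D_min = 2·71.875° − 6·45.520° + 360° = 230.628°.
Rainbow angle = D_min − 180° = 50.628°.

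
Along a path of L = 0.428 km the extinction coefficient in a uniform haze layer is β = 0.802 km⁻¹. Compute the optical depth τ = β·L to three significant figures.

0.343

τ = β·L = 0.802 × 0.428 = 0.3433.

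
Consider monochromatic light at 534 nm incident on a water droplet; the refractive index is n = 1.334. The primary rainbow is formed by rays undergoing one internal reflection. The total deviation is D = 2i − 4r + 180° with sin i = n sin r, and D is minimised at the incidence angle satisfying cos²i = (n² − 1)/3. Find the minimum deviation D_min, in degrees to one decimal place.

138.1°

cos²i = (1.77956 − 1)/3 = 0.25985; i = arccos(0.50976) = 59.352°.
sin r = sin 59.352°/1.334 = 0.64492; r = 40.159°.
D_min = 2·59.352° − 4·40.159° + 180° = 138.067°.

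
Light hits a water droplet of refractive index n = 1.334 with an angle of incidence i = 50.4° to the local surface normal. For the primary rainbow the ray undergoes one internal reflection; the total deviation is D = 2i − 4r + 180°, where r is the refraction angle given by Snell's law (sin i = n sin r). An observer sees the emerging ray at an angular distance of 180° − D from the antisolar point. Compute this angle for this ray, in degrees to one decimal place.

sin r = sin 50.4° / 1.334 = 0.7705/1.334 = 0.5776; r = 35.28°.
D = 2·50.4° − 4·35.28° + 180° = 100.80° − 141.13° + 180° = 139.67°.
Angle from antisolar point = 180° − D = 40.33°.

40.3°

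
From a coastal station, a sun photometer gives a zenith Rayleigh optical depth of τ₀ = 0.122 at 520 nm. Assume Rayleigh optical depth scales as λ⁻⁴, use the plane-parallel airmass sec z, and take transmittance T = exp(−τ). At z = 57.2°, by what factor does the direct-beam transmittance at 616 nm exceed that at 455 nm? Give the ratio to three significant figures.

1.31

Airmass: sec 57.2° = 1.8460.
τ(616 nm) = 0.122 × (520/616)⁴ × 1.8460 = 0.122 × 0.5078 × 1.8460 = 0.1144.
τ(455 nm) = 0.122 × (520/455)⁴ × 1.8460 = 0.122 × 1.7060 × 1.8460 = 0.3842.
T(616)/T(455) = exp(τ_B − τ_A) = exp(0.2698) = 1.3098.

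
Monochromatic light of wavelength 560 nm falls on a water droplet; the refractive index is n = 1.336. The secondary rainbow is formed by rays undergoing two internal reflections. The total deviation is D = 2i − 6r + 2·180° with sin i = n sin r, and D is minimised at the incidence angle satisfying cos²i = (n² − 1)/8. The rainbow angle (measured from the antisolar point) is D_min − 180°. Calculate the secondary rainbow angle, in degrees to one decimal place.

51.7°

cos²i = (1.78490 − 1)/8 = 0.09811; i = arccos(0.31323) = 71.746°.
sin r = sin 71.746°/1.336 = 0.71084; r = 45.303°.
D_min = 2·71.746° − 6·45.303° + 360° = 231.674°.
Rainbow angle = D_min − 180° = 51.674°.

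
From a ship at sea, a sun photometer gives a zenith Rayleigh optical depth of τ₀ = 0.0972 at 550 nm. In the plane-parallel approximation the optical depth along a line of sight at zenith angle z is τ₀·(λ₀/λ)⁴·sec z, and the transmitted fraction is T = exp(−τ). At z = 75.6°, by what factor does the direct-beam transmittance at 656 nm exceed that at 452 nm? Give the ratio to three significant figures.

1.94

Airmass: sec 75.6° = 4.0211.
τ(656 nm) = 0.0972 × (550/656)⁴ × 4.0211 = 0.0972 × 0.4941 × 4.0211 = 0.1931.
τ(452 nm) = 0.0972 × (550/452)⁴ × 4.0211 = 0.0972 × 2.1923 × 4.0211 = 0.8569.
T(656)/T(452) = exp(τ_B − τ_A) = exp(0.6637) = 1.9420.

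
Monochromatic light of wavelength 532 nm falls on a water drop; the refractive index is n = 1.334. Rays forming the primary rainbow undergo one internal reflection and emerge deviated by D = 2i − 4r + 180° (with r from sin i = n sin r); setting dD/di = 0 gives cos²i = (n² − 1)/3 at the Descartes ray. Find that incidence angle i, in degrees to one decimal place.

59.4°

cos²i = (1.334² − 1)/3 = (1.77956 − 1)/3 = 0.25985.
cos i = 0.50976, so i = 59.352°.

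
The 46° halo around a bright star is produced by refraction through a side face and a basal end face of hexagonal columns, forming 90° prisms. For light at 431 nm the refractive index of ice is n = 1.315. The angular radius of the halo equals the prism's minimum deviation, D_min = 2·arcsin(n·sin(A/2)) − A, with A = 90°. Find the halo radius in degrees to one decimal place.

46.8°

n·sin(A/2) = 1.315 × sin 45° = 1.315 × 0.7071 = 0.9298.
D_min = 2·arcsin(0.9298) − 90° = 2 × 68.411° − 90° = 46.821°.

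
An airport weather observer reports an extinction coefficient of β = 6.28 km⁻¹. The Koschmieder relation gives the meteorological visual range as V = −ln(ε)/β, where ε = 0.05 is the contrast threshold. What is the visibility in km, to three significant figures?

V = −ln(0.05) / 6.28 = 2.996 / 6.28 = 0.4770 km.

0.477 km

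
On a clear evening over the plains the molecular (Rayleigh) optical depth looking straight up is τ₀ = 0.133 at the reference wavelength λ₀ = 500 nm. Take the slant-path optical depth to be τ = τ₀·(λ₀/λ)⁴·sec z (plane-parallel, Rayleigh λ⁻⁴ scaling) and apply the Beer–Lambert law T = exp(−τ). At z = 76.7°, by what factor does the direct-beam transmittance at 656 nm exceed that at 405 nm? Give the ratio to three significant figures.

3.15

Airmass: sec 76.7° = 4.3469.
τ(656 nm) = 0.133 × (500/656)⁴ × 4.3469 = 0.133 × 0.3375 × 4.3469 = 0.1951.
τ(405 nm) = 0.133 × (500/405)⁴ × 4.3469 = 0.133 × 2.3231 × 4.3469 = 1.3430.
T(656)/T(405) = exp(τ_B − τ_A) = exp(1.1479) = 3.1516.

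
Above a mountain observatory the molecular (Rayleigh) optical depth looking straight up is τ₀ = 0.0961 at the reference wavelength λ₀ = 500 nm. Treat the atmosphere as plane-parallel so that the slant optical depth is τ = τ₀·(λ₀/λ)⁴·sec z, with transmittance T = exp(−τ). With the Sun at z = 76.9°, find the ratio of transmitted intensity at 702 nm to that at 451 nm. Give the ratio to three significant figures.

1.70

Airmass: sec 76.9° = 4.4121.
τ(702 nm) = 0.0961 × (500/702)⁴ × 4.4121 = 0.0961 × 0.2574 × 4.4121 = 0.1091.
τ(451 nm) = 0.0961 × (500/451)⁴ × 4.4121 = 0.0961 × 1.5107 × 4.4121 = 0.6405.
T(702)/T(451) = exp(τ_B − τ_A) = exp(0.5314) = 1.7013.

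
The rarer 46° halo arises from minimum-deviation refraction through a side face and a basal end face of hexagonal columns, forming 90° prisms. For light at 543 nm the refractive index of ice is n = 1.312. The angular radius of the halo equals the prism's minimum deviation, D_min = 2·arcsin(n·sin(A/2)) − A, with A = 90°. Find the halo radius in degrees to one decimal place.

46.2°

n·sin(A/2) = 1.312 × sin 45° = 1.312 × 0.7071 = 0.9277.
D_min = 2·arcsin(0.9277) − 90° = 2 × 68.083° − 90° = 46.166°.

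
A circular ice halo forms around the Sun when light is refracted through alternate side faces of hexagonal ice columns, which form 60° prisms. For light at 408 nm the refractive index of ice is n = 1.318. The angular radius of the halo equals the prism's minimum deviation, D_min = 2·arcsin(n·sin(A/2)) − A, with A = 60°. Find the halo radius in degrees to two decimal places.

22.45°

n·sin(A/2) = 1.318 × sin 30° = 1.318 × 0.5000 = 0.6590.
D_min = 2·arcsin(0.6590) − 60° = 2 × 41.224° − 60° = 22.447°.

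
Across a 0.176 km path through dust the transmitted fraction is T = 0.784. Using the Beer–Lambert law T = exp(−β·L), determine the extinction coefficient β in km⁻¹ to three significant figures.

Beer–Lambert: T = exp(−βL) ⇒ β = −ln(T)/L = −ln(0.784)/0.176 = 0.2433/0.176 = 1.383 km⁻¹.

1.38 km⁻¹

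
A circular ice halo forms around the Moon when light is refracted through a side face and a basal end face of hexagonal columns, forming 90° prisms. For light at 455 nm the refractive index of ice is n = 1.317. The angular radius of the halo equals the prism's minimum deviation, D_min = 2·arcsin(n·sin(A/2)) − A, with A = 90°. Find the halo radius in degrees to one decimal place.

47.3°

n·sin(A/2) = 1.317 × sin 45° = 1.317 × 0.7071 = 0.9313.
D_min = 2·arcsin(0.9313) − 90° = 2 × 68.632° − 90° = 47.264°.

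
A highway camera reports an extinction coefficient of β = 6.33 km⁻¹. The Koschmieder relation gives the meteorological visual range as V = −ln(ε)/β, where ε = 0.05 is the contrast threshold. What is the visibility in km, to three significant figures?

0.473 km

V = −ln(0.05) / 6.33 = 2.996 / 6.33 = 0.4733 km.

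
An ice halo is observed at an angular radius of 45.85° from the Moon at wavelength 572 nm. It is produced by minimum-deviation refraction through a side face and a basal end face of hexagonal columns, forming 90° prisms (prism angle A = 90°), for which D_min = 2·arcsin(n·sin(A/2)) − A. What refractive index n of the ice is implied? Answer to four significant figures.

1.311

Rearranging: n = sin((D_min + A)/2) / sin(A/2).
(D_min + A)/2 = (45.85° + 90°)/2 = 67.925°.
n = sin 67.925° / sin 45° = 0.9267 / 0.7071 = 1.3105.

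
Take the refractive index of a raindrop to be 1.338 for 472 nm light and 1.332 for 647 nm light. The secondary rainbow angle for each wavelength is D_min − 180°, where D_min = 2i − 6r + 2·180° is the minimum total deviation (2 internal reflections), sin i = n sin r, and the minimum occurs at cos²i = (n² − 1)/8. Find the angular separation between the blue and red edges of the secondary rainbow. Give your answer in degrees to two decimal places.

1.56°

At 472 nm (n = 1.338): cos²i = 0.09878 → i = 71.682°, r = 45.195°, D_min = 232.193°, rainbow angle = 52.193°.
At 647 nm (n = 1.332): cos²i = 0.09678 → i = 71.875°, r = 45.520°, D_min = 230.628°, rainbow angle = 50.628°.
Angular width = |52.193° − 50.628°| = 1.564°.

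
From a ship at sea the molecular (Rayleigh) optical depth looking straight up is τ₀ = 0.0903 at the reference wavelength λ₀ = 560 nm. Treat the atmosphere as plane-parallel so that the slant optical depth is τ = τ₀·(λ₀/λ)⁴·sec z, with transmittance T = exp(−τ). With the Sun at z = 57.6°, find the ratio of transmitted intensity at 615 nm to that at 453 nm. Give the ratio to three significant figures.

1.32

Airmass: sec 57.6° = 1.8663.
τ(615 nm) = 0.0903 × (560/615)⁴ × 1.8663 = 0.0903 × 0.6875 × 1.8663 = 0.1159.
τ(453 nm) = 0.0903 × (560/453)⁴ × 1.8663 = 0.0903 × 2.3354 × 1.8663 = 0.3936.
T(615)/T(453) = exp(τ_B − τ_A) = exp(0.2777) = 1.3201.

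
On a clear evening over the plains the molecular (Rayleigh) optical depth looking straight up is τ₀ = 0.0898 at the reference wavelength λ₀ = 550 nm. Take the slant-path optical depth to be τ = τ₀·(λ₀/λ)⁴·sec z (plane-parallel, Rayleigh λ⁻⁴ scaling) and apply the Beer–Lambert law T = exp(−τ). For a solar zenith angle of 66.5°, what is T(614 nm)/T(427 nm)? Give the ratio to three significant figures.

1.61

Airmass: sec 66.5° = 2.5078.
τ(614 nm) = 0.0898 × (550/614)⁴ × 2.5078 = 0.0898 × 0.6438 × 2.5078 = 0.1450.
τ(427 nm) = 0.0898 × (550/427)⁴ × 2.5078 = 0.0898 × 2.7526 × 2.5078 = 0.6199.
T(614)/T(427) = exp(τ_B − τ_A) = exp(0.4749) = 1.6078.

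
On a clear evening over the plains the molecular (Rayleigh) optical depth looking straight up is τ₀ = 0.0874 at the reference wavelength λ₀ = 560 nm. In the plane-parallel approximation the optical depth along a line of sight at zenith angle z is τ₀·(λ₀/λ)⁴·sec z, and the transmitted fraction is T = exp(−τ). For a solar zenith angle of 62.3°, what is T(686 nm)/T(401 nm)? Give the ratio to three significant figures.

1.88

Airmass: sec 62.3° = 2.1513.
τ(686 nm) = 0.0874 × (560/686)⁴ × 2.1513 = 0.0874 × 0.4441 × 2.1513 = 0.0835.
τ(401 nm) = 0.0874 × (560/401)⁴ × 2.1513 = 0.0874 × 3.8034 × 2.1513 = 0.7151.
T(686)/T(401) = exp(τ_B − τ_A) = exp(0.6316) = 1.8807.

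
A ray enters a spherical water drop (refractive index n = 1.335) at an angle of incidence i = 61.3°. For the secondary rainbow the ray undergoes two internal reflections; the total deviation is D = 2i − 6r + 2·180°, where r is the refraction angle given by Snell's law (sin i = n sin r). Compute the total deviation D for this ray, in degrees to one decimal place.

sin r = sin 61.3° / 1.335 = 0.8771/1.335 = 0.6570; r = 41.07°.
D = 2·61.3° − 6·41.07° + 2·180° = 122.60° − 246.45° + 360° = 236.15°.

236.2°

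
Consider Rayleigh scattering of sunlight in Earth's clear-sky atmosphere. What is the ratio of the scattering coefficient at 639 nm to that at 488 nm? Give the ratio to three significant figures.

Rayleigh scattering ∝ λ⁻⁴, so the ratio of coefficients is the inverse fourth power of the wavelength ratio.
σ(639)/σ(488) = (488/639)⁴ = (0.7637)⁴ = 0.3402.

0.340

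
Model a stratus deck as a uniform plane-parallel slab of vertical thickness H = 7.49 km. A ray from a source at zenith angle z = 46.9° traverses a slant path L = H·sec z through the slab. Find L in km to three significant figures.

11.0 km

sec z = 1/cos 46.9° = 1.4635.
L = 7.49 × 1.4635 = 10.962 km.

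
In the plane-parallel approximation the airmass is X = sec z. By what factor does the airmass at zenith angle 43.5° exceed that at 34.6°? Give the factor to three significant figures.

1.13

X(43.5°)/X(34.6°) = sec 43.5° / sec 34.6° = cos 34.6° / cos 43.5° = 0.8231/0.7254 = 1.1348.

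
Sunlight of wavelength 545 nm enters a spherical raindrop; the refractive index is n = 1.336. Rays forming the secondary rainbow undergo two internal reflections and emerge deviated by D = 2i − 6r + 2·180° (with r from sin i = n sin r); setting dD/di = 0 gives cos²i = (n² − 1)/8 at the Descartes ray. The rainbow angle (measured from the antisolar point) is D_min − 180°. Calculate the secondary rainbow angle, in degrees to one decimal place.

cos²i = (1.78490 − 1)/8 = 0.09811; i = arccos(0.31323) = 71.746°.
sin r = sin 71.746°/1.336 = 0.71084; r = 45.303°.
D_min = 2·71.746° − 6·45.303° + 360° = 231.674°.
Rainbow angle = D_min − 180° = 51.674°.

51.7°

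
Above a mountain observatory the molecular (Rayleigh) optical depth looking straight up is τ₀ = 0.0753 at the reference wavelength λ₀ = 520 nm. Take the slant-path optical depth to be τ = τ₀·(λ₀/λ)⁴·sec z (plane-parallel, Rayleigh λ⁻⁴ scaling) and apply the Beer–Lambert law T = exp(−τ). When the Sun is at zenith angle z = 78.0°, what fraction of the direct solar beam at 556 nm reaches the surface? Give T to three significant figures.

sec 78.0° = 4.8097.
τ = 0.0753 × (520/556)⁴ × 4.8097 = 0.0753 × 0.7651 × 4.8097 = 0.2771.
T = exp(−0.2771) = 0.7580.

0.758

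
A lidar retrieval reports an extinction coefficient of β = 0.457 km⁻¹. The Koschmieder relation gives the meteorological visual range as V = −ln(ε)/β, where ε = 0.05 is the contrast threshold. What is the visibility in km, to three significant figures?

6.56 km

V = −ln(0.05) / 0.457 = 2.996 / 0.457 = 6.5552 km.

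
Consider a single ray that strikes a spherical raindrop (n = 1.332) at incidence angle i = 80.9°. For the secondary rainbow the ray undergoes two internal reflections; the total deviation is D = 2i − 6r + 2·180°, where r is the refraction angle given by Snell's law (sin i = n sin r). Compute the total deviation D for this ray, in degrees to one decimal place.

sin r = sin 80.9° / 1.332 = 0.9874/1.332 = 0.7413; r = 47.84°.
D = 2·80.9° − 6·47.84° + 2·180° = 161.80° − 287.05° + 360° = 234.75°.

234.7°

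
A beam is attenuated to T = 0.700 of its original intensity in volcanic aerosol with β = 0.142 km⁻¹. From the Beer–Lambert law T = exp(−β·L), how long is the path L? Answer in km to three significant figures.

2.51 km

Beer–Lambert: T = exp(−βL) ⇒ L = −ln(T)/β = −ln(0.700)/0.142 = 0.3567/0.142 = 2.512 km.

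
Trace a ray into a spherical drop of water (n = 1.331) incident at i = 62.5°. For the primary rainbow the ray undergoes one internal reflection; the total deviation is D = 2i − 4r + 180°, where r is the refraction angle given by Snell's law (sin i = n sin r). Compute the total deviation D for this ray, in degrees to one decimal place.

sin r = sin 62.5° / 1.331 = 0.8870/1.331 = 0.6664; r = 41.79°.
D = 2·62.5° − 4·41.79° + 180° = 125.00° − 167.17° + 180° = 137.83°.

137.8°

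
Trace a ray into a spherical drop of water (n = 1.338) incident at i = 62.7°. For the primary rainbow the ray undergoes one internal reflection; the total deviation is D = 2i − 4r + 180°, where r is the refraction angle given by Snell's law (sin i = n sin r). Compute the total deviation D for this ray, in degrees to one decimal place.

sin r = sin 62.7° / 1.338 = 0.8886/1.338 = 0.6641; r = 41.62°.
D = 2·62.7° − 4·41.62° + 180° = 125.40° − 166.47° + 180° = 138.93°.

138.9°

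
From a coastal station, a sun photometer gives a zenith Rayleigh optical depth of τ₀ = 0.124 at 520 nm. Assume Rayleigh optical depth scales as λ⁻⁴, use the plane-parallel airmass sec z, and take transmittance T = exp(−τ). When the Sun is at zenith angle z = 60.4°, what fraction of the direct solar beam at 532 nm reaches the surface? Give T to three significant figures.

0.795

sec 60.4° = 2.0245.
τ = 0.124 × (520/532)⁴ × 2.0245 = 0.124 × 0.9128 × 2.0245 = 0.2291.
T = exp(−0.2291) = 0.7952.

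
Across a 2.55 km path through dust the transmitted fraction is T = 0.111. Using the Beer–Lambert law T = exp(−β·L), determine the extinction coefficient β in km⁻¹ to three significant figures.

0.862 km⁻¹

Beer–Lambert: T = exp(−βL) ⇒ β = −ln(T)/L = −ln(0.111)/2.55 = 2.1982/2.55 = 0.862 km⁻¹.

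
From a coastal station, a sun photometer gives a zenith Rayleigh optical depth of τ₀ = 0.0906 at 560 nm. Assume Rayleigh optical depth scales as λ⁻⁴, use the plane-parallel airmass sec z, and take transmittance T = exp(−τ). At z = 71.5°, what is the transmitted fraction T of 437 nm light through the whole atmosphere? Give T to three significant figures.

sec 71.5° = 3.1515.
τ = 0.0906 × (560/437)⁴ × 3.1515 = 0.0906 × 2.6967 × 3.1515 = 0.7700.
T = exp(−0.7700) = 0.4630.

0.463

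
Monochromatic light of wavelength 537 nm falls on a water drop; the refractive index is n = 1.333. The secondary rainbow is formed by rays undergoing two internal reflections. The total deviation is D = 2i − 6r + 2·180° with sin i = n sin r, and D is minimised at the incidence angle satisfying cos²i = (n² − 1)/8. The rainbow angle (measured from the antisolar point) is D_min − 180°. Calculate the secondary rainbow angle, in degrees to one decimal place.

cos²i = (1.77689 − 1)/8 = 0.09711; i = arccos(0.31163) = 71.843°.
sin r = sin 71.843°/1.333 = 0.71283; r = 45.466°.
D_min = 2·71.843° − 6·45.466° + 360° = 230.891°.
Rainbow angle = D_min − 180° = 50.891°.

50.9°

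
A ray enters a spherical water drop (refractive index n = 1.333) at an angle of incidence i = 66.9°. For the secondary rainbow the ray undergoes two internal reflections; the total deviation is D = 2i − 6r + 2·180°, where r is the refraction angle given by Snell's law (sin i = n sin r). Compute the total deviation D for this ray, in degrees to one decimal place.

sin r = sin 66.9° / 1.333 = 0.9198/1.333 = 0.6900; r = 43.63°.
D = 2·66.9° − 6·43.63° + 2·180° = 133.80° − 261.80° + 360° = 232.00°.

232.0°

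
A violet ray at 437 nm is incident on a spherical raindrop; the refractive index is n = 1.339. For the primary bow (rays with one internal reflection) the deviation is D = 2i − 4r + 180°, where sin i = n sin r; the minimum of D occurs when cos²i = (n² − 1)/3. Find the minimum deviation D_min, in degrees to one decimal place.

cos²i = (1.79292 − 1)/3 = 0.26431; i = arccos(0.51411) = 59.062°.
sin r = sin 59.062°/1.339 = 0.64057; r = 39.834°.
D_min = 2·59.062° − 4·39.834° + 180° = 138.786°.

138.8°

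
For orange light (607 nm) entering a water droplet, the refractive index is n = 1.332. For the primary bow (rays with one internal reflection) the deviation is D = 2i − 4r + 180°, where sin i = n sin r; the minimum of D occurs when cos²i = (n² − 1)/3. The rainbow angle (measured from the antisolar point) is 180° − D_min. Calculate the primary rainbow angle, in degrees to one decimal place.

42.2°

cos²i = (1.77422 − 1)/3 = 0.25807; i = arccos(0.50801) = 59.469°.
sin r = sin 59.469°/1.332 = 0.64666; r = 40.290°.
D_min = 2·59.469° − 4·40.290° + 180° = 137.776°.
Rainbow angle = 180° − D_min = 42.224°.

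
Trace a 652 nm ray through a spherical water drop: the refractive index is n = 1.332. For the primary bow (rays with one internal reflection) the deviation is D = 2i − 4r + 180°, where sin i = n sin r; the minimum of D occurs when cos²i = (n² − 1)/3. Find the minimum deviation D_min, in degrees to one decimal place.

cos²i = (1.77422 − 1)/3 = 0.25807; i = arccos(0.50801) = 59.469°.
sin r = sin 59.469°/1.332 = 0.64666; r = 40.290°.
D_min = 2·59.469° − 4·40.290° + 180° = 137.776°.

137.8°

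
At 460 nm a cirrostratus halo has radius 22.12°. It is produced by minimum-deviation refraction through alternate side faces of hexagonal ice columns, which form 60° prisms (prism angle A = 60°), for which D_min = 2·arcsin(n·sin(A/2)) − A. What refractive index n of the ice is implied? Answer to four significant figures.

1.314

Rearranging: n = sin((D_min + A)/2) / sin(A/2).
(D_min + A)/2 = (22.12° + 60°)/2 = 41.060°.
n = sin 41.060° / sin 30° = 0.6568 / 0.5000 = 1.3137.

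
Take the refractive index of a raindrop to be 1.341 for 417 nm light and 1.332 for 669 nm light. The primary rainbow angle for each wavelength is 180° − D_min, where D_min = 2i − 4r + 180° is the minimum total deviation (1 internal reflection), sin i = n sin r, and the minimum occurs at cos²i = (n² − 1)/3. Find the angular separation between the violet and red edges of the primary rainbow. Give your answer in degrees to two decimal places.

1.29°

At 417 nm (n = 1.341): cos²i = 0.26609 → i = 58.946°, r = 39.705°, D_min = 139.071°, rainbow angle = 40.929°.
At 669 nm (n = 1.332): cos²i = 0.25807 → i = 59.469°, r = 40.290°, D_min = 137.776°, rainbow angle = 42.224°.
Angular width = |40.929° − 42.224°| = 1.295°.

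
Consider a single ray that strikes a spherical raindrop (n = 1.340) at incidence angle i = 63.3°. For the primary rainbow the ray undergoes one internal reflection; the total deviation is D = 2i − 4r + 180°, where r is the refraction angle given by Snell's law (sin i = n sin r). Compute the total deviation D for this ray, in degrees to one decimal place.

139.4°

sin r = sin 63.3° / 1.340 = 0.8934/1.340 = 0.6667; r = 41.81°.
D = 2·63.3° − 4·41.81° + 180° = 126.60° − 167.25° + 180° = 139.35°.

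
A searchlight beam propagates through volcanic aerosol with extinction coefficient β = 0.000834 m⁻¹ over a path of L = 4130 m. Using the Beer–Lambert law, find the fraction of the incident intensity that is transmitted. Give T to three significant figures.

0.0319

τ = β·L = 0.000834 × 4130 = 3.4444.
T = exp(−3.4444) = 0.0319.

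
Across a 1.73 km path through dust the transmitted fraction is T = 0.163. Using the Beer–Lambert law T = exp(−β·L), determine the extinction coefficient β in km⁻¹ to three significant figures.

1.05 km⁻¹

Beer–Lambert: T = exp(−βL) ⇒ β = −ln(T)/L = −ln(0.163)/1.73 = 1.8140/1.73 = 1.049 km⁻¹.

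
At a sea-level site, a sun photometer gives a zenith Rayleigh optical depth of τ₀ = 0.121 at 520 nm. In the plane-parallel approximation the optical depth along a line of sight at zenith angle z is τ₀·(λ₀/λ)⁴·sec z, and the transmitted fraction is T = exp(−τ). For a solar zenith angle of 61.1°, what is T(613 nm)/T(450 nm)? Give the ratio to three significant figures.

1.37

Airmass: sec 61.1° = 2.0692.
τ(613 nm) = 0.121 × (520/613)⁴ × 2.0692 = 0.121 × 0.5178 × 2.0692 = 0.1296.
τ(450 nm) = 0.121 × (520/450)⁴ × 2.0692 = 0.121 × 1.7830 × 2.0692 = 0.4464.
T(613)/T(450) = exp(τ_B − τ_A) = exp(0.3168) = 1.3727.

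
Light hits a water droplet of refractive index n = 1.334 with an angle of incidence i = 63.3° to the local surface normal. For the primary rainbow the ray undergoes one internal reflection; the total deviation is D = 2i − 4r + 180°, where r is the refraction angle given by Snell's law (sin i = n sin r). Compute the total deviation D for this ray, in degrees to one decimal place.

sin r = sin 63.3° / 1.334 = 0.8934/1.334 = 0.6697; r = 42.04°.
D = 2·63.3° − 4·42.04° + 180° = 126.60° − 168.17° + 180° = 138.43°.

138.4°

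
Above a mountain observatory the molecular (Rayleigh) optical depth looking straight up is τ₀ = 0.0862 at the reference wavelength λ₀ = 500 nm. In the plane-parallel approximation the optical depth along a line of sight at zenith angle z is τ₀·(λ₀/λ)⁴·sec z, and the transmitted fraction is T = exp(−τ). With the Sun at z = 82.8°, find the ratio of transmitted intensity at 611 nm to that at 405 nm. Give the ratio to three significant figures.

3.63

Airmass: sec 82.8° = 7.9787.
τ(611 nm) = 0.0862 × (500/611)⁴ × 7.9787 = 0.0862 × 0.4485 × 7.9787 = 0.3084.
τ(405 nm) = 0.0862 × (500/405)⁴ × 7.9787 = 0.0862 × 2.3231 × 7.9787 = 1.5977.
T(611)/T(405) = exp(τ_B − τ_A) = exp(1.2893) = 3.6302.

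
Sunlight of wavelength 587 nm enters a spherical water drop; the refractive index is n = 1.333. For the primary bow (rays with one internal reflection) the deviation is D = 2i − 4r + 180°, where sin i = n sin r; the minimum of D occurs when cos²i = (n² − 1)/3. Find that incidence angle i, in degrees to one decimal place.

59.4°

cos²i = (1.333² − 1)/3 = (1.77689 − 1)/3 = 0.25896.
cos i = 0.50888, so i = 59.410°.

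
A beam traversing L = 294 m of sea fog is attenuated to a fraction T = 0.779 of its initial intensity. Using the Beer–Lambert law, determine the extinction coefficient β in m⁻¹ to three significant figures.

0.000849 m⁻¹

Beer–Lambert: T = exp(−βL) ⇒ β = −ln(T)/L = −ln(0.779)/294 = 0.2497/294 = 0.0008495 m⁻¹.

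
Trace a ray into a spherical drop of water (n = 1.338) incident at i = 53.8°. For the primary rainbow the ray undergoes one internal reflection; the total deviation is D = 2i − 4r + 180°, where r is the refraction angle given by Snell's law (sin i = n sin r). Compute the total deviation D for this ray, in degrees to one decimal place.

139.2°

sin r = sin 53.8° / 1.338 = 0.8070/1.338 = 0.6031; r = 37.09°.
D = 2·53.8° − 4·37.09° + 180° = 107.60° − 148.37° + 180° = 139.23°.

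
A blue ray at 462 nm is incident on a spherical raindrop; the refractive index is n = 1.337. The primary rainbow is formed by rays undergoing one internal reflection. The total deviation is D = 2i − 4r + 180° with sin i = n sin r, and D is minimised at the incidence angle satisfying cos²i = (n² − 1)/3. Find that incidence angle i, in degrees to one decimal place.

cos²i = (1.337² − 1)/3 = (1.78757 − 1)/3 = 0.26252.
cos i = 0.51237, so i = 59.178°.

59.2°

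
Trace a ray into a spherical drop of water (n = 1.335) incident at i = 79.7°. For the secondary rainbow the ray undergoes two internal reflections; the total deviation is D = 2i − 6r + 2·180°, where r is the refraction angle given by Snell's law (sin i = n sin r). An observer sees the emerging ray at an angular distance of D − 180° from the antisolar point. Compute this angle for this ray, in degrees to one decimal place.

54.5°

sin r = sin 79.7° / 1.335 = 0.9839/1.335 = 0.7370; r = 47.48°.
D = 2·79.7° − 6·47.48° + 2·180° = 159.40° − 284.86° + 360° = 234.54°.
Angle from antisolar point = D − 180° = 54.54°.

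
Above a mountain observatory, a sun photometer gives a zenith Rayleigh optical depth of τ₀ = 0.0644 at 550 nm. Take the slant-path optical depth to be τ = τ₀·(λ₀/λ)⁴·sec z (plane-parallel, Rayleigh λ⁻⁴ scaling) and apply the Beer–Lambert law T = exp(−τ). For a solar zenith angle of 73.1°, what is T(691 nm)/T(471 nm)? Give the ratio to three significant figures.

Airmass: sec 73.1° = 3.4399.
τ(691 nm) = 0.0644 × (550/691)⁴ × 3.4399 = 0.0644 × 0.4014 × 3.4399 = 0.0889.
τ(471 nm) = 0.0644 × (550/471)⁴ × 3.4399 = 0.0644 × 1.8594 × 3.4399 = 0.4119.
T(691)/T(471) = exp(τ_B − τ_A) = exp(0.3230) = 1.3813.

1.38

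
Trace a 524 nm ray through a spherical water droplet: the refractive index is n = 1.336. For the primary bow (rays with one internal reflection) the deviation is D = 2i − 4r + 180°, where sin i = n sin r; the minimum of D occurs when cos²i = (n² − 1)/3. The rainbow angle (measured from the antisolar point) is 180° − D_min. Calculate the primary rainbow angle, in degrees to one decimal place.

41.6°

cos²i = (1.78490 − 1)/3 = 0.26163; i = arccos(0.51150) = 59.236°.
sin r = sin 59.236°/1.336 = 0.64318; r = 40.029°.
D_min = 2·59.236° − 4·40.029° + 180° = 138.356°.
Rainbow angle = 180° − D_min = 41.644°.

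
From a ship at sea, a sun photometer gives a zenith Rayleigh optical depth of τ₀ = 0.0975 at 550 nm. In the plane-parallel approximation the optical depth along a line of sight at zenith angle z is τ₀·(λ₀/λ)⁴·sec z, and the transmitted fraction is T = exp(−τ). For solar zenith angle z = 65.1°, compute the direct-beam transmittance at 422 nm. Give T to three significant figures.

sec 65.1° = 2.3751.
τ = 0.0975 × (550/422)⁴ × 2.3751 = 0.0975 × 2.8854 × 2.3751 = 0.6682.
T = exp(−0.6682) = 0.5126.

0.513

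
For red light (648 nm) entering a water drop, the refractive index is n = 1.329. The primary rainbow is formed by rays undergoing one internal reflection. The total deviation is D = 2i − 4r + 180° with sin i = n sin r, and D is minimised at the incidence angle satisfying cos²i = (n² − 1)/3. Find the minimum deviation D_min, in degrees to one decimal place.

cos²i = (1.76624 − 1)/3 = 0.25541; i = arccos(0.50538) = 59.643°.
sin r = sin 59.643°/1.329 = 0.64928; r = 40.487°.
D_min = 2·59.643° − 4·40.487° + 180° = 137.337°.

137.3°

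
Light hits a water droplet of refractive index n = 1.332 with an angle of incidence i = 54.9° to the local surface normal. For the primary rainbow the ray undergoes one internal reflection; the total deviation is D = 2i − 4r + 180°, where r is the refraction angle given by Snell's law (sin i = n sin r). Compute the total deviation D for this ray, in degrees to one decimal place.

138.2°

sin r = sin 54.9° / 1.332 = 0.8181/1.332 = 0.6142; r = 37.90°.
D = 2·54.9° − 4·37.90° + 180° = 109.80° − 151.58° + 180° = 138.22°.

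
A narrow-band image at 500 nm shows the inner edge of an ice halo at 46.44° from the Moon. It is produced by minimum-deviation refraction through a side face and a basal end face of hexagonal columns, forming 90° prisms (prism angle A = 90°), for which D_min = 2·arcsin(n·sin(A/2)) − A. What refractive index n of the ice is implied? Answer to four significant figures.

1.313

Rearranging: n = sin((D_min + A)/2) / sin(A/2).
(D_min + A)/2 = (46.44° + 90°)/2 = 68.220°.
n = sin 68.220° / sin 45° = 0.9286 / 0.7071 = 1.3133.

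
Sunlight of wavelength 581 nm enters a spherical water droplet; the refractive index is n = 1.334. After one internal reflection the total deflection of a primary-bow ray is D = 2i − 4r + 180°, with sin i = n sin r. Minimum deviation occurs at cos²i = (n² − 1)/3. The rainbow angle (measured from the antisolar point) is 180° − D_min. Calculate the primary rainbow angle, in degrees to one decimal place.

41.9°

cos²i = (1.77956 − 1)/3 = 0.25985; i = arccos(0.50976) = 59.352°.
sin r = sin 59.352°/1.334 = 0.64492; r = 40.159°.
D_min = 2·59.352° − 4·40.159° + 180° = 138.067°.
Rainbow angle = 180° − D_min = 41.933°.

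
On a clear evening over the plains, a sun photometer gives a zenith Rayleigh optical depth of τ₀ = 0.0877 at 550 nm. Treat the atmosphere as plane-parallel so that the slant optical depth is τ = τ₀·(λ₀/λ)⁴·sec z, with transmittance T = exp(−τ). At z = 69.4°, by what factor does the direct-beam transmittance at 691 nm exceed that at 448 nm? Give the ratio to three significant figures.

Airmass: sec 69.4° = 2.8422.
τ(691 nm) = 0.0877 × (550/691)⁴ × 2.8422 = 0.0877 × 0.4014 × 2.8422 = 0.1000.
τ(448 nm) = 0.0877 × (550/448)⁴ × 2.8422 = 0.0877 × 2.2716 × 2.8422 = 0.5662.
T(691)/T(448) = exp(τ_B − τ_A) = exp(0.4662) = 1.5939.

1.59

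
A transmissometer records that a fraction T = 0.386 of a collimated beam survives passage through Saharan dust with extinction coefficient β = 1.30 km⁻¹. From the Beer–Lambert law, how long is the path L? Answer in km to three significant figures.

Beer–Lambert: T = exp(−βL) ⇒ L = −ln(T)/β = −ln(0.386)/1.30 = 0.9519/1.30 = 0.7322 km.

0.732 km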